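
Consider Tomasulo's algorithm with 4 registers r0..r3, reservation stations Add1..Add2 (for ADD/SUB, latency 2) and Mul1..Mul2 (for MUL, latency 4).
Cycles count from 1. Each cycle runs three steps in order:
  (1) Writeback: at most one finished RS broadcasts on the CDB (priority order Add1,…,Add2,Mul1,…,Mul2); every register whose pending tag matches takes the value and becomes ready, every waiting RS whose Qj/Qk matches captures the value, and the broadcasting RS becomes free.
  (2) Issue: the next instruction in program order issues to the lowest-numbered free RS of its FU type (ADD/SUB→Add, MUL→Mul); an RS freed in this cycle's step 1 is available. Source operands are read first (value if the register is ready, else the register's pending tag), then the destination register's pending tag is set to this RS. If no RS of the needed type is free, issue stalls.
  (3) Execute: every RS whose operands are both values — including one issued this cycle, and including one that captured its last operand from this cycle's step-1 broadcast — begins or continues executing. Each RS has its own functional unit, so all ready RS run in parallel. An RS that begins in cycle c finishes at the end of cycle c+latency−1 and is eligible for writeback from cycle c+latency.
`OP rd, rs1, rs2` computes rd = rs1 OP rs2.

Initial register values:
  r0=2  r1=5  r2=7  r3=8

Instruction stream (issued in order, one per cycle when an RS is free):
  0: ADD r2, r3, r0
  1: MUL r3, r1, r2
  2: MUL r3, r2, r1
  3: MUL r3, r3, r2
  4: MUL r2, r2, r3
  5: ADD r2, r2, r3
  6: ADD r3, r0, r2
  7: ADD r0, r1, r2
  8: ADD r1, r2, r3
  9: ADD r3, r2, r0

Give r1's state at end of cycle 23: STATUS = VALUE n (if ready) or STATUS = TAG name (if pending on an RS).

STATUS = VALUE 11002

cycle 1: issue ADD r2<-Add1 // r0:2,r1:5,r2:Add1,r3:8
cycle 2: issue MUL r3<-Mul1 // r0:2,r1:5,r2:Add1,r3:Mul1
cycle 3: CDB Add1=10; issue MUL r3<-Mul2 // r0:2,r1:5,r2:10,r3:Mul2
cycle 4: stall // r0:2,r1:5,r2:10,r3:Mul2
cycle 5: stall // r0:2,r1:5,r2:10,r3:Mul2
cycle 6: stall // r0:2,r1:5,r2:10,r3:Mul2
cycle 7: CDB Mul1=50; issue MUL r3<-Mul1 // r0:2,r1:5,r2:10,r3:Mul1
cycle 8: CDB Mul2=50; issue MUL r2<-Mul2 // r0:2,r1:5,r2:Mul2,r3:Mul1
cycle 9: issue ADD r2<-Add1 // r0:2,r1:5,r2:Add1,r3:Mul1
cycle 10: issue ADD r3<-Add2 // r0:2,r1:5,r2:Add1,r3:Add2
cycle 11: stall // r0:2,r1:5,r2:Add1,r3:Add2
cycle 12: CDB Mul1=500; stall // r0:2,r1:5,r2:Add1,r3:Add2
cycle 13: stall // r0:2,r1:5,r2:Add1,r3:Add2
cycle 14: stall // r0:2,r1:5,r2:Add1,r3:Add2
cycle 15: stall // r0:2,r1:5,r2:Add1,r3:Add2
cycle 16: CDB Mul2=5000; stall // r0:2,r1:5,r2:Add1,r3:Add2
cycle 17: stall // r0:2,r1:5,r2:Add1,r3:Add2
cycle 18: CDB Add1=5500; issue ADD r0<-Add1 // r0:Add1,r1:5,r2:5500,r3:Add2
cycle 19: stall // r0:Add1,r1:5,r2:5500,r3:Add2
cycle 20: CDB Add1=5505; issue ADD r1<-Add1 // r0:5505,r1:Add1,r2:5500,r3:Add2
cycle 21: CDB Add2=5502; issue ADD r3<-Add2 // r0:5505,r1:Add1,r2:5500,r3:Add2
cycle 22: - // r0:5505,r1:Add1,r2:5500,r3:Add2
cycle 23: CDB Add1=11002 // r0:5505,r1:11002,r2:5500,r3:Add2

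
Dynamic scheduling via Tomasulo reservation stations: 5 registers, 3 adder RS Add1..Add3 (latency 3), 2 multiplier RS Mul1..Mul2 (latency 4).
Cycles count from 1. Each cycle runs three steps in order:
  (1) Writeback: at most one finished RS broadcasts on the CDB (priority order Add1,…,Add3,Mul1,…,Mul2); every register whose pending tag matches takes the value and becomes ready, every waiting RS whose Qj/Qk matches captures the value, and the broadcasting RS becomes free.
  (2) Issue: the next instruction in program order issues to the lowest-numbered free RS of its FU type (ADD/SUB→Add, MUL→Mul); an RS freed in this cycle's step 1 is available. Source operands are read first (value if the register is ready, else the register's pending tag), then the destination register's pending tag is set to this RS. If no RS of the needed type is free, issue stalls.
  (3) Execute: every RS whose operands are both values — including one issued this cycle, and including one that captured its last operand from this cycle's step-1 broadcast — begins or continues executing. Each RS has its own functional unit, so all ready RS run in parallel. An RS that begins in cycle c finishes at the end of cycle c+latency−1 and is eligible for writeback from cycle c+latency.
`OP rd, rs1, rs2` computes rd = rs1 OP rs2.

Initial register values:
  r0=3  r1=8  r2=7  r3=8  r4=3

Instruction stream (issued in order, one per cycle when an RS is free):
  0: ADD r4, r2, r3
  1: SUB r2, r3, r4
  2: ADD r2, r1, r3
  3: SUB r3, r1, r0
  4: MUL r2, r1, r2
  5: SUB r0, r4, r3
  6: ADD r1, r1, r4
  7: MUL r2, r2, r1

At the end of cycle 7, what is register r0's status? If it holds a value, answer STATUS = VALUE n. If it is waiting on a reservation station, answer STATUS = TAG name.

STATUS = TAG Add3

c1: issue ADD r4<-Add1 | r0:3,r1:8,r2:7,r3:8,r4:Add1
c2: issue SUB r2<-Add2 | r0:3,r1:8,r2:Add2,r3:8,r4:Add1
c3: issue ADD r2<-Add3 | r0:3,r1:8,r2:Add3,r3:8,r4:Add1
c4: CDB Add1=15; issue SUB r3<-Add1 | r0:3,r1:8,r2:Add3,r3:Add1,r4:15
c5: issue MUL r2<-Mul1 | r0:3,r1:8,r2:Mul1,r3:Add1,r4:15
c6: CDB Add3=16; issue SUB r0<-Add3 | r0:Add3,r1:8,r2:Mul1,r3:Add1,r4:15
c7: CDB Add1=5; issue ADD r1<-Add1 | r0:Add3,r1:Add1,r2:Mul1,r3:5,r4:15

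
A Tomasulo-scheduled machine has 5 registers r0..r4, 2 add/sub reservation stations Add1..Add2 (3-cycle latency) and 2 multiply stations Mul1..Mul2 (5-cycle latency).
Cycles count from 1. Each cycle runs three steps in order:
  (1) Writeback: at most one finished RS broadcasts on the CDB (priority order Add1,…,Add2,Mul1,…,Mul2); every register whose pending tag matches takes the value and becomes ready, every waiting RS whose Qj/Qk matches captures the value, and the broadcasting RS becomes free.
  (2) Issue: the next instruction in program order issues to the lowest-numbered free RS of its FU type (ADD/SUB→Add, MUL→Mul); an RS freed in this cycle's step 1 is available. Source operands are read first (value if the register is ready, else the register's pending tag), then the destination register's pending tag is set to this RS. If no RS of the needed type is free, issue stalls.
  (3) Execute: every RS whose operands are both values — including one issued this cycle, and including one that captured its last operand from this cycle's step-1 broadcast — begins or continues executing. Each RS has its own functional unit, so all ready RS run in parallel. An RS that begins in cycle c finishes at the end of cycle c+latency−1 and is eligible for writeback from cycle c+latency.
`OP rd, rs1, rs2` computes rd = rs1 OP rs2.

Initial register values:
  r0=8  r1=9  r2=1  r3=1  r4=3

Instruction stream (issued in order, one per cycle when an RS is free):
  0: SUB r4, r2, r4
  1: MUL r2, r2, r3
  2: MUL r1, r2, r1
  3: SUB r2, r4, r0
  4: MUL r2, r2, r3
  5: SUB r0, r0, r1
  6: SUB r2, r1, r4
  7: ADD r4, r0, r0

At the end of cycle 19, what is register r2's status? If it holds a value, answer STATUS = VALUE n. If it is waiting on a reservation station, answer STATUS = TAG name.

STATUS = VALUE 11

c1: issue SUB r4<-Add1 | r0:8,r1:9,r2:1,r3:1,r4:Add1
c2: issue MUL r2<-Mul1 | r0:8,r1:9,r2:Mul1,r3:1,r4:Add1
c3: issue MUL r1<-Mul2 | r0:8,r1:Mul2,r2:Mul1,r3:1,r4:Add1
c4: CDB Add1=-2; issue SUB r2<-Add1 | r0:8,r1:Mul2,r2:Add1,r3:1,r4:-2
c5: stall | r0:8,r1:Mul2,r2:Add1,r3:1,r4:-2
c6: stall | r0:8,r1:Mul2,r2:Add1,r3:1,r4:-2
c7: CDB Add1=-10; stall | r0:8,r1:Mul2,r2:-10,r3:1,r4:-2
c8: CDB Mul1=1; issue MUL r2<-Mul1 | r0:8,r1:Mul2,r2:Mul1,r3:1,r4:-2
c9: issue SUB r0<-Add1 | r0:Add1,r1:Mul2,r2:Mul1,r3:1,r4:-2
c10: issue SUB r2<-Add2 | r0:Add1,r1:Mul2,r2:Add2,r3:1,r4:-2
c11: stall | r0:Add1,r1:Mul2,r2:Add2,r3:1,r4:-2
c12: stall | r0:Add1,r1:Mul2,r2:Add2,r3:1,r4:-2
c13: CDB Mul1=-10; stall | r0:Add1,r1:Mul2,r2:Add2,r3:1,r4:-2
c14: CDB Mul2=9; stall | r0:Add1,r1:9,r2:Add2,r3:1,r4:-2
c15: stall | r0:Add1,r1:9,r2:Add2,r3:1,r4:-2
c16: stall | r0:Add1,r1:9,r2:Add2,r3:1,r4:-2
c17: CDB Add1=-1; issue ADD r4<-Add1 | r0:-1,r1:9,r2:Add2,r3:1,r4:Add1
c18: CDB Add2=11 | r0:-1,r1:9,r2:11,r3:1,r4:Add1
c19: - | r0:-1,r1:9,r2:11,r3:1,r4:Add1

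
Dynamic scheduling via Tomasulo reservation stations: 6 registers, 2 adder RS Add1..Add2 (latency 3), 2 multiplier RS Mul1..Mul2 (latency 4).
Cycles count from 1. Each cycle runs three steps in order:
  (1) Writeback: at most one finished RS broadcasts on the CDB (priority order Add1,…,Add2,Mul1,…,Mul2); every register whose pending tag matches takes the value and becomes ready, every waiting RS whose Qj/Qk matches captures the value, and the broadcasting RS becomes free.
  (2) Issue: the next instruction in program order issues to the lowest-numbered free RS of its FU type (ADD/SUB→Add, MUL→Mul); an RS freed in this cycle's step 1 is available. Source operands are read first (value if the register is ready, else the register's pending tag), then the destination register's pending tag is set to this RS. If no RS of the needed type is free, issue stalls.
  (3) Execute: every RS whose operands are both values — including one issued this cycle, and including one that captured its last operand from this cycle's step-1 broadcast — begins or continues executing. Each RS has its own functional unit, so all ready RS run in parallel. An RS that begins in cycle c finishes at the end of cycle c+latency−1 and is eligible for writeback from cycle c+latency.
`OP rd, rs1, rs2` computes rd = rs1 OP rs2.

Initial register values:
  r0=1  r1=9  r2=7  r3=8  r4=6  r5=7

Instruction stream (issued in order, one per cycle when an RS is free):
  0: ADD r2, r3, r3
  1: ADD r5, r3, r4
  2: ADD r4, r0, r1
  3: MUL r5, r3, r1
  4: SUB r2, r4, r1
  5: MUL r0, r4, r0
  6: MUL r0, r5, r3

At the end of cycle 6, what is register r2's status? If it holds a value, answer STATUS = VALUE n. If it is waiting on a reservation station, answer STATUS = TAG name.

STATUS = TAG Add2

  c1: issue ADD r2<-Add1  regs: r0:1,r1:9,r2:Add1,r3:8,r4:6,r5:7
  c2: issue ADD r5<-Add2  regs: r0:1,r1:9,r2:Add1,r3:8,r4:6,r5:Add2
  c3: stall  regs: r0:1,r1:9,r2:Add1,r3:8,r4:6,r5:Add2
  c4: CDB Add1=16; issue ADD r4<-Add1  regs: r0:1,r1:9,r2:16,r3:8,r4:Add1,r5:Add2
  c5: CDB Add2=14; issue MUL r5<-Mul1  regs: r0:1,r1:9,r2:16,r3:8,r4:Add1,r5:Mul1
  c6: issue SUB r2<-Add2  regs: r0:1,r1:9,r2:Add2,r3:8,r4:Add1,r5:Mul1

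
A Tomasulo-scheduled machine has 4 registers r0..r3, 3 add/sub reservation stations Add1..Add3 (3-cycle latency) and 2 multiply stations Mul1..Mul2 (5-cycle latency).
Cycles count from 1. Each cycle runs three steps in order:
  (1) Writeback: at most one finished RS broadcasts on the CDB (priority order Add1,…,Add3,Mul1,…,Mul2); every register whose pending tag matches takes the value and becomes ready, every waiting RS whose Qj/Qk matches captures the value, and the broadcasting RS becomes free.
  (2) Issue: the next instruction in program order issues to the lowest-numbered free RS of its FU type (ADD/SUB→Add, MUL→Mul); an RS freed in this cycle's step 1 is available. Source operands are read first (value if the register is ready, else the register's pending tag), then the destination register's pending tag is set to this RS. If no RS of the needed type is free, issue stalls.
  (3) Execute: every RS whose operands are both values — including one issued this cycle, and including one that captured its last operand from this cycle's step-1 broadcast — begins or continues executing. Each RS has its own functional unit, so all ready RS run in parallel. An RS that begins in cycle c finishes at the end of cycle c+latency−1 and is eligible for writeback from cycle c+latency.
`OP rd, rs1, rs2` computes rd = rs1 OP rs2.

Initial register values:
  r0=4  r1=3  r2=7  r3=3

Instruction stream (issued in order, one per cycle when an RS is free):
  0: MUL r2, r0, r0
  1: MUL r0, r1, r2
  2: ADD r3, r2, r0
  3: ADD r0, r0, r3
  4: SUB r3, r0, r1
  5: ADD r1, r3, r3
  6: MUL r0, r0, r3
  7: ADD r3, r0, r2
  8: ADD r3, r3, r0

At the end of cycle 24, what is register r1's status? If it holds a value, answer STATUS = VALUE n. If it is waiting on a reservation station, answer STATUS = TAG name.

STATUS = VALUE 218

cycle 1: issue MUL r2<-Mul1 // r0:4,r1:3,r2:Mul1,r3:3
cycle 2: issue MUL r0<-Mul2 // r0:Mul2,r1:3,r2:Mul1,r3:3
cycle 3: issue ADD r3<-Add1 // r0:Mul2,r1:3,r2:Mul1,r3:Add1
cycle 4: issue ADD r0<-Add2 // r0:Add2,r1:3,r2:Mul1,r3:Add1
cycle 5: issue SUB r3<-Add3 // r0:Add2,r1:3,r2:Mul1,r3:Add3
cycle 6: CDB Mul1=16; stall // r0:Add2,r1:3,r2:16,r3:Add3
cycle 7: stall // r0:Add2,r1:3,r2:16,r3:Add3
cycle 8: stall // r0:Add2,r1:3,r2:16,r3:Add3
cycle 9: stall // r0:Add2,r1:3,r2:16,r3:Add3
cycle 10: stall // r0:Add2,r1:3,r2:16,r3:Add3
cycle 11: CDB Mul2=48; stall // r0:Add2,r1:3,r2:16,r3:Add3
cycle 12: stall // r0:Add2,r1:3,r2:16,r3:Add3
cycle 13: stall // r0:Add2,r1:3,r2:16,r3:Add3
cycle 14: CDB Add1=64; issue ADD r1<-Add1 // r0:Add2,r1:Add1,r2:16,r3:Add3
cycle 15: issue MUL r0<-Mul1 // r0:Mul1,r1:Add1,r2:16,r3:Add3
cycle 16: stall // r0:Mul1,r1:Add1,r2:16,r3:Add3
cycle 17: CDB Add2=112; issue ADD r3<-Add2 // r0:Mul1,r1:Add1,r2:16,r3:Add2
cycle 18: stall // r0:Mul1,r1:Add1,r2:16,r3:Add2
cycle 19: stall // r0:Mul1,r1:Add1,r2:16,r3:Add2
cycle 20: CDB Add3=109; issue ADD r3<-Add3 // r0:Mul1,r1:Add1,r2:16,r3:Add3
cycle 21: - // r0:Mul1,r1:Add1,r2:16,r3:Add3
cycle 22: - // r0:Mul1,r1:Add1,r2:16,r3:Add3
cycle 23: CDB Add1=218 // r0:Mul1,r1:218,r2:16,r3:Add3
cycle 24: - // r0:Mul1,r1:218,r2:16,r3:Add3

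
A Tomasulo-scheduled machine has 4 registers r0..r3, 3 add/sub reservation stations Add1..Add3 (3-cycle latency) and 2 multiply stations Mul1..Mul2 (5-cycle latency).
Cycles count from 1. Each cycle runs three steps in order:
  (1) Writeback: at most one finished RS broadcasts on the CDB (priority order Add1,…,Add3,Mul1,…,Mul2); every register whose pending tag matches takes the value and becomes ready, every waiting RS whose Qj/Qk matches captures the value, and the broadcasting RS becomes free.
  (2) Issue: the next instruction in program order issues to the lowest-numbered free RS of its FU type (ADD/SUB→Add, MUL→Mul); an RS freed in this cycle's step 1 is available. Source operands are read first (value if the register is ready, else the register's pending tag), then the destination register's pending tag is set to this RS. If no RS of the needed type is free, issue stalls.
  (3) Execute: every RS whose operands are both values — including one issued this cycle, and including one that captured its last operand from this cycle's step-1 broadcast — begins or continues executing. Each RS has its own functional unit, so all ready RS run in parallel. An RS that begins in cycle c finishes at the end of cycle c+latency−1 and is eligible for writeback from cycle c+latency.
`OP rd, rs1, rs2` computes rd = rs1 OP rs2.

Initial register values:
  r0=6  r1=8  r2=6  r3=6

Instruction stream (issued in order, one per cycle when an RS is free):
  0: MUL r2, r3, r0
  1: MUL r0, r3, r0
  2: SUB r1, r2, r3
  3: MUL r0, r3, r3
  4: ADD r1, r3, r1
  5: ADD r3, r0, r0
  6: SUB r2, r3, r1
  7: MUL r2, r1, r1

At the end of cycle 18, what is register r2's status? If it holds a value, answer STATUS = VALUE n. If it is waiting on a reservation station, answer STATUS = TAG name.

c1: issue MUL r2<-Mul1 | r0:6,r1:8,r2:Mul1,r3:6
c2: issue MUL r0<-Mul2 | r0:Mul2,r1:8,r2:Mul1,r3:6
c3: issue SUB r1<-Add1 | r0:Mul2,r1:Add1,r2:Mul1,r3:6
c4: stall | r0:Mul2,r1:Add1,r2:Mul1,r3:6
c5: stall | r0:Mul2,r1:Add1,r2:Mul1,r3:6
c6: CDB Mul1=36; issue MUL r0<-Mul1 | r0:Mul1,r1:Add1,r2:36,r3:6
c7: CDB Mul2=36; issue ADD r1<-Add2 | r0:Mul1,r1:Add2,r2:36,r3:6
c8: issue ADD r3<-Add3 | r0:Mul1,r1:Add2,r2:36,r3:Add3
c9: CDB Add1=30; issue SUB r2<-Add1 | r0:Mul1,r1:Add2,r2:Add1,r3:Add3
c10: issue MUL r2<-Mul2 | r0:Mul1,r1:Add2,r2:Mul2,r3:Add3
c11: CDB Mul1=36 | r0:36,r1:Add2,r2:Mul2,r3:Add3
c12: CDB Add2=36 | r0:36,r1:36,r2:Mul2,r3:Add3
c13: - | r0:36,r1:36,r2:Mul2,r3:Add3
c14: CDB Add3=72 | r0:36,r1:36,r2:Mul2,r3:72
c15: - | r0:36,r1:36,r2:Mul2,r3:72
c16: - | r0:36,r1:36,r2:Mul2,r3:72
c17: CDB Add1=36 | r0:36,r1:36,r2:Mul2,r3:72
c18: CDB Mul2=1296 | r0:36,r1:36,r2:1296,r3:72

STATUS = VALUE 1296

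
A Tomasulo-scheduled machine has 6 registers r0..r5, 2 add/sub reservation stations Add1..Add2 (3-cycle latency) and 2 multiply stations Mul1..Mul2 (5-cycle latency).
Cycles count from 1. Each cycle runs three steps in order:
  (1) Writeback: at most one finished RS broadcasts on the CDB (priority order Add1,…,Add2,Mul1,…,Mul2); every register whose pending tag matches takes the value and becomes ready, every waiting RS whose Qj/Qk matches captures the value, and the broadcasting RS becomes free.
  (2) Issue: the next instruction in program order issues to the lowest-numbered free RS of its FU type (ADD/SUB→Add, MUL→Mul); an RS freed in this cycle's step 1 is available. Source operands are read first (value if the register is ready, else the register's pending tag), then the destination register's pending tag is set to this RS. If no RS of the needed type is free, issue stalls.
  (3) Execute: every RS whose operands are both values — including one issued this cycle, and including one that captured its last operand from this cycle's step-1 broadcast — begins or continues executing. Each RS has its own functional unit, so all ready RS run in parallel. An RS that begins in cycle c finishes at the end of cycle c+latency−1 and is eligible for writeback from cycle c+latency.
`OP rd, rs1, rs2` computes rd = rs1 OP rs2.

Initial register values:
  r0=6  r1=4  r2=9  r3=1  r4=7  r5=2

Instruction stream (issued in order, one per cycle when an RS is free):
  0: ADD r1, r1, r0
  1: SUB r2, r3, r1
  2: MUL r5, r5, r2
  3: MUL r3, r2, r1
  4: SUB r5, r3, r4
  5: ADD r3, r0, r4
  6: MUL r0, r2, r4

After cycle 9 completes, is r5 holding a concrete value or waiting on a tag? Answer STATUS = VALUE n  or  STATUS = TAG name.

  c1: issue ADD r1<-Add1  regs: r0:6,r1:Add1,r2:9,r3:1,r4:7,r5:2
  c2: issue SUB r2<-Add2  regs: r0:6,r1:Add1,r2:Add2,r3:1,r4:7,r5:2
  c3: issue MUL r5<-Mul1  regs: r0:6,r1:Add1,r2:Add2,r3:1,r4:7,r5:Mul1
  c4: CDB Add1=10; issue MUL r3<-Mul2  regs: r0:6,r1:10,r2:Add2,r3:Mul2,r4:7,r5:Mul1
  c5: issue SUB r5<-Add1  regs: r0:6,r1:10,r2:Add2,r3:Mul2,r4:7,r5:Add1
  c6: stall  regs: r0:6,r1:10,r2:Add2,r3:Mul2,r4:7,r5:Add1
  c7: CDB Add2=-9; issue ADD r3<-Add2  regs: r0:6,r1:10,r2:-9,r3:Add2,r4:7,r5:Add1
  c8: stall  regs: r0:6,r1:10,r2:-9,r3:Add2,r4:7,r5:Add1
  c9: stall  regs: r0:6,r1:10,r2:-9,r3:Add2,r4:7,r5:Add1

STATUS = TAG Add1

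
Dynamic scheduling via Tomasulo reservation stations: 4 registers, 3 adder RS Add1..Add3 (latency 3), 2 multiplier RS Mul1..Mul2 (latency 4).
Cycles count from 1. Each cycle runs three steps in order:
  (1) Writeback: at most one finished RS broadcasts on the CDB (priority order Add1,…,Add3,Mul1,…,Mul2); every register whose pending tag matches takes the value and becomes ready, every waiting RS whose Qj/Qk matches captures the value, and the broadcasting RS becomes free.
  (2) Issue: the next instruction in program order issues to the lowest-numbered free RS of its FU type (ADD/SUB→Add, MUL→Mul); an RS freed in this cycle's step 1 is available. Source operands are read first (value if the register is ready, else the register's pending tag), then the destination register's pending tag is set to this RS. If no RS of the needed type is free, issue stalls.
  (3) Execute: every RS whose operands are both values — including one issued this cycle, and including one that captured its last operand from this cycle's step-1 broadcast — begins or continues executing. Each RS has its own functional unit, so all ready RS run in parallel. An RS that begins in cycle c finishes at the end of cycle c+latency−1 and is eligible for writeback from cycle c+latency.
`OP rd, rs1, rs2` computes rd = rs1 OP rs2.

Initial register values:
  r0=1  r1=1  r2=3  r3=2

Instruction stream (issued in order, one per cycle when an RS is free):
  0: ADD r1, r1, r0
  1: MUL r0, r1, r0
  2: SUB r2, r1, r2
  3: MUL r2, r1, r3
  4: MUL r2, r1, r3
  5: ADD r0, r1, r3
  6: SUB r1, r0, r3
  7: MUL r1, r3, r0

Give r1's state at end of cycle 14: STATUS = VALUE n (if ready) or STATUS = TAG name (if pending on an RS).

cycle 1: issue ADD r1<-Add1 // r0:1,r1:Add1,r2:3,r3:2
cycle 2: issue MUL r0<-Mul1 // r0:Mul1,r1:Add1,r2:3,r3:2
cycle 3: issue SUB r2<-Add2 // r0:Mul1,r1:Add1,r2:Add2,r3:2
cycle 4: CDB Add1=2; issue MUL r2<-Mul2 // r0:Mul1,r1:2,r2:Mul2,r3:2
cycle 5: stall // r0:Mul1,r1:2,r2:Mul2,r3:2
cycle 6: stall // r0:Mul1,r1:2,r2:Mul2,r3:2
cycle 7: CDB Add2=-1; stall // r0:Mul1,r1:2,r2:Mul2,r3:2
cycle 8: CDB Mul1=2; issue MUL r2<-Mul1 // r0:2,r1:2,r2:Mul1,r3:2
cycle 9: CDB Mul2=4; issue ADD r0<-Add1 // r0:Add1,r1:2,r2:Mul1,r3:2
cycle 10: issue SUB r1<-Add2 // r0:Add1,r1:Add2,r2:Mul1,r3:2
cycle 11: issue MUL r1<-Mul2 // r0:Add1,r1:Mul2,r2:Mul1,r3:2
cycle 12: CDB Add1=4 // r0:4,r1:Mul2,r2:Mul1,r3:2
cycle 13: CDB Mul1=4 // r0:4,r1:Mul2,r2:4,r3:2
cycle 14: - // r0:4,r1:Mul2,r2:4,r3:2

STATUS = TAG Mul2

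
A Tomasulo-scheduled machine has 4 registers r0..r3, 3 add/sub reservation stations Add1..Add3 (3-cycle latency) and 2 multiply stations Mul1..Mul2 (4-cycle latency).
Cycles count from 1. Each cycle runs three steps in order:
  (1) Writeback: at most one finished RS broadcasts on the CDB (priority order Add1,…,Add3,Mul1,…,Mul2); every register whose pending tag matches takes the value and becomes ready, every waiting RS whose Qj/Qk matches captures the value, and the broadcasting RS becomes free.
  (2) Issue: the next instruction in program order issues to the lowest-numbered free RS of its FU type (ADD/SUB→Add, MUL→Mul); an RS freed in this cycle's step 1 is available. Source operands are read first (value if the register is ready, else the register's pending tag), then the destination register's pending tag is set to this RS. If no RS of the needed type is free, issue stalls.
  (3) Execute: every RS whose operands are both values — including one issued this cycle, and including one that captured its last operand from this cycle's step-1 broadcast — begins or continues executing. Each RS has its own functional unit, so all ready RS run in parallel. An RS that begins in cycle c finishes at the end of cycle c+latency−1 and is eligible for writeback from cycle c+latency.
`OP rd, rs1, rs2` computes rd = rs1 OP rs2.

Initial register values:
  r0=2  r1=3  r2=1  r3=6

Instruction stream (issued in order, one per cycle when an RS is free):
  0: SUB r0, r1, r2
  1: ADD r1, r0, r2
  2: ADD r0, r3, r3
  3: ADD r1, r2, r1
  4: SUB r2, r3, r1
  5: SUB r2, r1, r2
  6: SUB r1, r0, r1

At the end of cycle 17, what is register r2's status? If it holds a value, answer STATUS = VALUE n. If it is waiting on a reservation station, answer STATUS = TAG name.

STATUS = VALUE 2

c1: issue SUB r0<-Add1 | r0:Add1,r1:3,r2:1,r3:6
c2: issue ADD r1<-Add2 | r0:Add1,r1:Add2,r2:1,r3:6
c3: issue ADD r0<-Add3 | r0:Add3,r1:Add2,r2:1,r3:6
c4: CDB Add1=2; issue ADD r1<-Add1 | r0:Add3,r1:Add1,r2:1,r3:6
c5: stall | r0:Add3,r1:Add1,r2:1,r3:6
c6: CDB Add3=12; issue SUB r2<-Add3 | r0:12,r1:Add1,r2:Add3,r3:6
c7: CDB Add2=3; issue SUB r2<-Add2 | r0:12,r1:Add1,r2:Add2,r3:6
c8: stall | r0:12,r1:Add1,r2:Add2,r3:6
c9: stall | r0:12,r1:Add1,r2:Add2,r3:6
c10: CDB Add1=4; issue SUB r1<-Add1 | r0:12,r1:Add1,r2:Add2,r3:6
c11: - | r0:12,r1:Add1,r2:Add2,r3:6
c12: - | r0:12,r1:Add1,r2:Add2,r3:6
c13: CDB Add1=8 | r0:12,r1:8,r2:Add2,r3:6
c14: CDB Add3=2 | r0:12,r1:8,r2:Add2,r3:6
c15: - | r0:12,r1:8,r2:Add2,r3:6
c16: - | r0:12,r1:8,r2:Add2,r3:6
c17: CDB Add2=2 | r0:12,r1:8,r2:2,r3:6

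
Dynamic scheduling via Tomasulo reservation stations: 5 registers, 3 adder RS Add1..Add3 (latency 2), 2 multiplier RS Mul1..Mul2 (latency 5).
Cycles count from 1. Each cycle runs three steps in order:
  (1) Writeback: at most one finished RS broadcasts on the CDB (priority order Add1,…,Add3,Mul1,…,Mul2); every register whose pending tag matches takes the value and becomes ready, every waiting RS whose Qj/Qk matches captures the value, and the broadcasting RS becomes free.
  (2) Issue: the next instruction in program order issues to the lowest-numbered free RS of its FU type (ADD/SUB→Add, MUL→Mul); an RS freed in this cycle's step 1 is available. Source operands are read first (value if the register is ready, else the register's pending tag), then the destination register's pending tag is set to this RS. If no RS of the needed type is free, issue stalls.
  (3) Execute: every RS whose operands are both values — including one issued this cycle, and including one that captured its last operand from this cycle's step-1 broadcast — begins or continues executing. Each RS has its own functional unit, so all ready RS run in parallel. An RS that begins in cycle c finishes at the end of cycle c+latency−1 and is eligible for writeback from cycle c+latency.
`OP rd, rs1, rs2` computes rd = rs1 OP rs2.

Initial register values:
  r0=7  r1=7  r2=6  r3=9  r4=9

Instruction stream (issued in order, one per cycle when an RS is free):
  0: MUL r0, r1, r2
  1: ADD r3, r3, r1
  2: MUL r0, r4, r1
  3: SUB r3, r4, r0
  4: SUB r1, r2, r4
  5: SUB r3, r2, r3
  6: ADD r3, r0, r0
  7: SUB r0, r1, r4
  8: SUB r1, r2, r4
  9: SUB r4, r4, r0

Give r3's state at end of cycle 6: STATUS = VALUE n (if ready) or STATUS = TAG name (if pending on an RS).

STATUS = TAG Add3

cycle 1: issue MUL r0<-Mul1 // r0:Mul1,r1:7,r2:6,r3:9,r4:9
cycle 2: issue ADD r3<-Add1 // r0:Mul1,r1:7,r2:6,r3:Add1,r4:9
cycle 3: issue MUL r0<-Mul2 // r0:Mul2,r1:7,r2:6,r3:Add1,r4:9
cycle 4: CDB Add1=16; issue SUB r3<-Add1 // r0:Mul2,r1:7,r2:6,r3:Add1,r4:9
cycle 5: issue SUB r1<-Add2 // r0:Mul2,r1:Add2,r2:6,r3:Add1,r4:9
cycle 6: CDB Mul1=42; issue SUB r3<-Add3 // r0:Mul2,r1:Add2,r2:6,r3:Add3,r4:9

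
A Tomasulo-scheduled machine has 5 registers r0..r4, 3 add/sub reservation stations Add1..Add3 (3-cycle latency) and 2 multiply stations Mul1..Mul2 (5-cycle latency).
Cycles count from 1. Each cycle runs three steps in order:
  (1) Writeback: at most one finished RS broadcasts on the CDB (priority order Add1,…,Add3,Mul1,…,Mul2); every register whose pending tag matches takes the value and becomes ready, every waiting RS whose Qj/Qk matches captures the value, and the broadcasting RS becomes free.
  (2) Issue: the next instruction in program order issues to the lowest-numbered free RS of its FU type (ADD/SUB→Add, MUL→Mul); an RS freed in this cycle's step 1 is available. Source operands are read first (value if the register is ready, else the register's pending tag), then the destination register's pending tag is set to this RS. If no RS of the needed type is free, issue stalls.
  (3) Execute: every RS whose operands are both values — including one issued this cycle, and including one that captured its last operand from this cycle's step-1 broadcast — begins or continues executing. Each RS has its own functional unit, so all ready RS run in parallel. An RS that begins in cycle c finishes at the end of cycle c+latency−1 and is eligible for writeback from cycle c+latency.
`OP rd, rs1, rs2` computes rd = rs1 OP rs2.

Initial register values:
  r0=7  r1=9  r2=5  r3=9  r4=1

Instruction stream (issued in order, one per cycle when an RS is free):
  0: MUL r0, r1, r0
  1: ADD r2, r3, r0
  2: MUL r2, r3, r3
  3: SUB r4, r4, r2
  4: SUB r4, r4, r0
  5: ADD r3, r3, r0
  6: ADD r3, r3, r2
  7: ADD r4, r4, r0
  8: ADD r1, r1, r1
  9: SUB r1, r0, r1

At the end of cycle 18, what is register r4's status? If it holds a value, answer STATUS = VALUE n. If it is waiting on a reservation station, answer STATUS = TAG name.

STATUS = VALUE -80

cycle 1: issue MUL r0<-Mul1 // r0:Mul1,r1:9,r2:5,r3:9,r4:1
cycle 2: issue ADD r2<-Add1 // r0:Mul1,r1:9,r2:Add1,r3:9,r4:1
cycle 3: issue MUL r2<-Mul2 // r0:Mul1,r1:9,r2:Mul2,r3:9,r4:1
cycle 4: issue SUB r4<-Add2 // r0:Mul1,r1:9,r2:Mul2,r3:9,r4:Add2
cycle 5: issue SUB r4<-Add3 // r0:Mul1,r1:9,r2:Mul2,r3:9,r4:Add3
cycle 6: CDB Mul1=63; stall // r0:63,r1:9,r2:Mul2,r3:9,r4:Add3
cycle 7: stall // r0:63,r1:9,r2:Mul2,r3:9,r4:Add3
cycle 8: CDB Mul2=81; stall // r0:63,r1:9,r2:81,r3:9,r4:Add3
cycle 9: CDB Add1=72; issue ADD r3<-Add1 // r0:63,r1:9,r2:81,r3:Add1,r4:Add3
cycle 10: stall // r0:63,r1:9,r2:81,r3:Add1,r4:Add3
cycle 11: CDB Add2=-80; issue ADD r3<-Add2 // r0:63,r1:9,r2:81,r3:Add2,r4:Add3
cycle 12: CDB Add1=72; issue ADD r4<-Add1 // r0:63,r1:9,r2:81,r3:Add2,r4:Add1
cycle 13: stall // r0:63,r1:9,r2:81,r3:Add2,r4:Add1
cycle 14: CDB Add3=-143; issue ADD r1<-Add3 // r0:63,r1:Add3,r2:81,r3:Add2,r4:Add1
cycle 15: CDB Add2=153; issue SUB r1<-Add2 // r0:63,r1:Add2,r2:81,r3:153,r4:Add1
cycle 16: - // r0:63,r1:Add2,r2:81,r3:153,r4:Add1
cycle 17: CDB Add1=-80 // r0:63,r1:Add2,r2:81,r3:153,r4:-80
cycle 18: CDB Add3=18 // r0:63,r1:Add2,r2:81,r3:153,r4:-80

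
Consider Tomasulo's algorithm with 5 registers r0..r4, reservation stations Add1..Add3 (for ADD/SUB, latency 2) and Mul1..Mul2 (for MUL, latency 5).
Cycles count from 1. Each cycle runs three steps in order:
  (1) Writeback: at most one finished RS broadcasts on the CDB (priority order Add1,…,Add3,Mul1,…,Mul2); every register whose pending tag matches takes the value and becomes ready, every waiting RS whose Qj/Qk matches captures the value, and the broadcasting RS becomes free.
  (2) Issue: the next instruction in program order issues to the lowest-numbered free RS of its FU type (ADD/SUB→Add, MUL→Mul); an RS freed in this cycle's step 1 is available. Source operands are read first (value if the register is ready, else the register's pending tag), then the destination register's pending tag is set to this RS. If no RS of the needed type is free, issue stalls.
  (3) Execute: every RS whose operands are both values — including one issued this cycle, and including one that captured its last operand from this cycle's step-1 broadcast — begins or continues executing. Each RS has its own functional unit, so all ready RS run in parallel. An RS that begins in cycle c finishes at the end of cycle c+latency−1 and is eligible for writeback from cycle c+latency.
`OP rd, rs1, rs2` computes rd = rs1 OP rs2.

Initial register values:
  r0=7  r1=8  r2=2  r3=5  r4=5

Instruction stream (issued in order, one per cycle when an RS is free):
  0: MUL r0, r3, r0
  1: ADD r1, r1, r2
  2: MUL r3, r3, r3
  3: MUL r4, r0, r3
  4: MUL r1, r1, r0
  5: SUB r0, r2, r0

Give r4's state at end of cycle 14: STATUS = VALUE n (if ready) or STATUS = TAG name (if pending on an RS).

STATUS = VALUE 875

cycle 1: issue MUL r0<-Mul1 // r0:Mul1,r1:8,r2:2,r3:5,r4:5
cycle 2: issue ADD r1<-Add1 // r0:Mul1,r1:Add1,r2:2,r3:5,r4:5
cycle 3: issue MUL r3<-Mul2 // r0:Mul1,r1:Add1,r2:2,r3:Mul2,r4:5
cycle 4: CDB Add1=10; stall // r0:Mul1,r1:10,r2:2,r3:Mul2,r4:5
cycle 5: stall // r0:Mul1,r1:10,r2:2,r3:Mul2,r4:5
cycle 6: CDB Mul1=35; issue MUL r4<-Mul1 // r0:35,r1:10,r2:2,r3:Mul2,r4:Mul1
cycle 7: stall // r0:35,r1:10,r2:2,r3:Mul2,r4:Mul1
cycle 8: CDB Mul2=25; issue MUL r1<-Mul2 // r0:35,r1:Mul2,r2:2,r3:25,r4:Mul1
cycle 9: issue SUB r0<-Add1 // r0:Add1,r1:Mul2,r2:2,r3:25,r4:Mul1
cycle 10: - // r0:Add1,r1:Mul2,r2:2,r3:25,r4:Mul1
cycle 11: CDB Add1=-33 // r0:-33,r1:Mul2,r2:2,r3:25,r4:Mul1
cycle 12: - // r0:-33,r1:Mul2,r2:2,r3:25,r4:Mul1
cycle 13: CDB Mul1=875 // r0:-33,r1:Mul2,r2:2,r3:25,r4:875
cycle 14: CDB Mul2=350 // r0:-33,r1:350,r2:2,r3:25,r4:875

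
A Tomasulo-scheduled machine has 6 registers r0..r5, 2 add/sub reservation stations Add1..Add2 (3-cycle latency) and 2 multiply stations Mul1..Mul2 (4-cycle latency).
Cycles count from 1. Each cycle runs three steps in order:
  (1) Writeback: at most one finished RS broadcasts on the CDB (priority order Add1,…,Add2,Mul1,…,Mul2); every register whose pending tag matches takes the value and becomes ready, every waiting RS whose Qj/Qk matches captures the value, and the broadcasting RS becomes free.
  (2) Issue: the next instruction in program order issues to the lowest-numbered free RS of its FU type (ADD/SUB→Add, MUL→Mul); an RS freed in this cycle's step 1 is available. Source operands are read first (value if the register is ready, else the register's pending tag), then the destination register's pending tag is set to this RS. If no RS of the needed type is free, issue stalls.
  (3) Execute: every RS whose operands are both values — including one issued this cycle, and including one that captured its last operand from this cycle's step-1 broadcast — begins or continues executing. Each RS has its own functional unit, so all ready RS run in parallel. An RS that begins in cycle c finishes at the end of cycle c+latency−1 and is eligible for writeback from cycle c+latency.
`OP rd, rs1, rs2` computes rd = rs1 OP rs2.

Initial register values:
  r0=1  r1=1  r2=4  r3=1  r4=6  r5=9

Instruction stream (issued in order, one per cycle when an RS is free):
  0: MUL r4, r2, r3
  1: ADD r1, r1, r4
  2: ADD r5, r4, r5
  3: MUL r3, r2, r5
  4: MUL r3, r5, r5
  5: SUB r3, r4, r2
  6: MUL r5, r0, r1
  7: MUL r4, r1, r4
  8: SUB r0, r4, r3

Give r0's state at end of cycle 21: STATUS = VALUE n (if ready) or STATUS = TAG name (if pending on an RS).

STATUS = VALUE 20

cycle 1: issue MUL r4<-Mul1 // r0:1,r1:1,r2:4,r3:1,r4:Mul1,r5:9
cycle 2: issue ADD r1<-Add1 // r0:1,r1:Add1,r2:4,r3:1,r4:Mul1,r5:9
cycle 3: issue ADD r5<-Add2 // r0:1,r1:Add1,r2:4,r3:1,r4:Mul1,r5:Add2
cycle 4: issue MUL r3<-Mul2 // r0:1,r1:Add1,r2:4,r3:Mul2,r4:Mul1,r5:Add2
cycle 5: CDB Mul1=4; issue MUL r3<-Mul1 // r0:1,r1:Add1,r2:4,r3:Mul1,r4:4,r5:Add2
cycle 6: stall // r0:1,r1:Add1,r2:4,r3:Mul1,r4:4,r5:Add2
cycle 7: stall // r0:1,r1:Add1,r2:4,r3:Mul1,r4:4,r5:Add2
cycle 8: CDB Add1=5; issue SUB r3<-Add1 // r0:1,r1:5,r2:4,r3:Add1,r4:4,r5:Add2
cycle 9: CDB Add2=13; stall // r0:1,r1:5,r2:4,r3:Add1,r4:4,r5:13
cycle 10: stall // r0:1,r1:5,r2:4,r3:Add1,r4:4,r5:13
cycle 11: CDB Add1=0; stall // r0:1,r1:5,r2:4,r3:0,r4:4,r5:13
cycle 12: stall // r0:1,r1:5,r2:4,r3:0,r4:4,r5:13
cycle 13: CDB Mul1=169; issue MUL r5<-Mul1 // r0:1,r1:5,r2:4,r3:0,r4:4,r5:Mul1
cycle 14: CDB Mul2=52; issue MUL r4<-Mul2 // r0:1,r1:5,r2:4,r3:0,r4:Mul2,r5:Mul1
cycle 15: issue SUB r0<-Add1 // r0:Add1,r1:5,r2:4,r3:0,r4:Mul2,r5:Mul1
cycle 16: - // r0:Add1,r1:5,r2:4,r3:0,r4:Mul2,r5:Mul1
cycle 17: CDB Mul1=5 // r0:Add1,r1:5,r2:4,r3:0,r4:Mul2,r5:5
cycle 18: CDB Mul2=20 // r0:Add1,r1:5,r2:4,r3:0,r4:20,r5:5
cycle 19: - // r0:Add1,r1:5,r2:4,r3:0,r4:20,r5:5
cycle 20: - // r0:Add1,r1:5,r2:4,r3:0,r4:20,r5:5
cycle 21: CDB Add1=20 // r0:20,r1:5,r2:4,r3:0,r4:20,r5:5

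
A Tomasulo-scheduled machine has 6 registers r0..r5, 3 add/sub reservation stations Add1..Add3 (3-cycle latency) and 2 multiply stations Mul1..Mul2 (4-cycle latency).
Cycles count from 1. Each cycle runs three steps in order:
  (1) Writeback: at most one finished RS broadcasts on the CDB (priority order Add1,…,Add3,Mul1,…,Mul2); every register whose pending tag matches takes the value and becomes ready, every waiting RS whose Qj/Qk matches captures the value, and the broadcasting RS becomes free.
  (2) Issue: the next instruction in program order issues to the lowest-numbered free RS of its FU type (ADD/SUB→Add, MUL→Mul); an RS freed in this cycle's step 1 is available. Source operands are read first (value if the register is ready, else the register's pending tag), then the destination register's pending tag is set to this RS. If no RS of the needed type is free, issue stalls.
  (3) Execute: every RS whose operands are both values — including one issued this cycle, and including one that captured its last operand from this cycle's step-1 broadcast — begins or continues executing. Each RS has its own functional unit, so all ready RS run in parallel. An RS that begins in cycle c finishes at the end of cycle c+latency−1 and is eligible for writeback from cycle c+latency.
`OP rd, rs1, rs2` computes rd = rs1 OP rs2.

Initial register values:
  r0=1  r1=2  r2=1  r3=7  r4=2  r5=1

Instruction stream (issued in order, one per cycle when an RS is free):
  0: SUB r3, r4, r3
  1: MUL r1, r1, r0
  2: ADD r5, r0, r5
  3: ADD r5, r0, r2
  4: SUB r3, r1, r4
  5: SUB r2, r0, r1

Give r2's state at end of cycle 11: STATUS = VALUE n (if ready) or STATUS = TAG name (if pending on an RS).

STATUS = VALUE -1

cycle 1: issue SUB r3<-Add1 // r0:1,r1:2,r2:1,r3:Add1,r4:2,r5:1
cycle 2: issue MUL r1<-Mul1 // r0:1,r1:Mul1,r2:1,r3:Add1,r4:2,r5:1
cycle 3: issue ADD r5<-Add2 // r0:1,r1:Mul1,r2:1,r3:Add1,r4:2,r5:Add2
cycle 4: CDB Add1=-5; issue ADD r5<-Add1 // r0:1,r1:Mul1,r2:1,r3:-5,r4:2,r5:Add1
cycle 5: issue SUB r3<-Add3 // r0:1,r1:Mul1,r2:1,r3:Add3,r4:2,r5:Add1
cycle 6: CDB Add2=2; issue SUB r2<-Add2 // r0:1,r1:Mul1,r2:Add2,r3:Add3,r4:2,r5:Add1
cycle 7: CDB Add1=2 // r0:1,r1:Mul1,r2:Add2,r3:Add3,r4:2,r5:2
cycle 8: CDB Mul1=2 // r0:1,r1:2,r2:Add2,r3:Add3,r4:2,r5:2
cycle 9: - // r0:1,r1:2,r2:Add2,r3:Add3,r4:2,r5:2
cycle 10: - // r0:1,r1:2,r2:Add2,r3:Add3,r4:2,r5:2
cycle 11: CDB Add2=-1 // r0:1,r1:2,r2:-1,r3:Add3,r4:2,r5:2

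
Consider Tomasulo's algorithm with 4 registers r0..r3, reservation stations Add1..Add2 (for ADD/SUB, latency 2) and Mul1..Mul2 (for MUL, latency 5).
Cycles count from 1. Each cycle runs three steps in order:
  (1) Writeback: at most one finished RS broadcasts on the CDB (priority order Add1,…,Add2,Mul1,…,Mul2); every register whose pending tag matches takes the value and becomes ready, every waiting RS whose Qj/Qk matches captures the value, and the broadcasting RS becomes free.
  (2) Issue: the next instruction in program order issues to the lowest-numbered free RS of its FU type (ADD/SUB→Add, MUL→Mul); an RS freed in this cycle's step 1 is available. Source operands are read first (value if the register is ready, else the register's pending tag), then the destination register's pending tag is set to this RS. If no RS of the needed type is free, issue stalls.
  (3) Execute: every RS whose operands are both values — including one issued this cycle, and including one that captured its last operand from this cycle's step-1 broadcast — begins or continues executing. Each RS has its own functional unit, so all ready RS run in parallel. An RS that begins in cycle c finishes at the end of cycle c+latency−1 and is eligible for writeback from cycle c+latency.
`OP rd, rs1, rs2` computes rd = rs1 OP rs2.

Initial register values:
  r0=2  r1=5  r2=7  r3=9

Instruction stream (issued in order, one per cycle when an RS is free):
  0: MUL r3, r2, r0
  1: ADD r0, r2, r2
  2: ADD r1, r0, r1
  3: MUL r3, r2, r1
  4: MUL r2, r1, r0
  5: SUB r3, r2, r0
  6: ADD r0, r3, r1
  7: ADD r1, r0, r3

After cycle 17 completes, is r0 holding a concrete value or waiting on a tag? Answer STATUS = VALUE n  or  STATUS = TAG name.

  c1: issue MUL r3<-Mul1  regs: r0:2,r1:5,r2:7,r3:Mul1
  c2: issue ADD r0<-Add1  regs: r0:Add1,r1:5,r2:7,r3:Mul1
  c3: issue ADD r1<-Add2  regs: r0:Add1,r1:Add2,r2:7,r3:Mul1
  c4: CDB Add1=14; issue MUL r3<-Mul2  regs: r0:14,r1:Add2,r2:7,r3:Mul2
  c5: stall  regs: r0:14,r1:Add2,r2:7,r3:Mul2
  c6: CDB Add2=19; stall  regs: r0:14,r1:19,r2:7,r3:Mul2
  c7: CDB Mul1=14; issue MUL r2<-Mul1  regs: r0:14,r1:19,r2:Mul1,r3:Mul2
  c8: issue SUB r3<-Add1  regs: r0:14,r1:19,r2:Mul1,r3:Add1
  c9: issue ADD r0<-Add2  regs: r0:Add2,r1:19,r2:Mul1,r3:Add1
  c10: stall  regs: r0:Add2,r1:19,r2:Mul1,r3:Add1
  c11: CDB Mul2=133; stall  regs: r0:Add2,r1:19,r2:Mul1,r3:Add1
  c12: CDB Mul1=266; stall  regs: r0:Add2,r1:19,r2:266,r3:Add1
  c13: stall  regs: r0:Add2,r1:19,r2:266,r3:Add1
  c14: CDB Add1=252; issue ADD r1<-Add1  regs: r0:Add2,r1:Add1,r2:266,r3:252
  c15: -  regs: r0:Add2,r1:Add1,r2:266,r3:252
  c16: CDB Add2=271  regs: r0:271,r1:Add1,r2:266,r3:252
  c17: -  regs: r0:271,r1:Add1,r2:266,r3:252

STATUS = VALUE 271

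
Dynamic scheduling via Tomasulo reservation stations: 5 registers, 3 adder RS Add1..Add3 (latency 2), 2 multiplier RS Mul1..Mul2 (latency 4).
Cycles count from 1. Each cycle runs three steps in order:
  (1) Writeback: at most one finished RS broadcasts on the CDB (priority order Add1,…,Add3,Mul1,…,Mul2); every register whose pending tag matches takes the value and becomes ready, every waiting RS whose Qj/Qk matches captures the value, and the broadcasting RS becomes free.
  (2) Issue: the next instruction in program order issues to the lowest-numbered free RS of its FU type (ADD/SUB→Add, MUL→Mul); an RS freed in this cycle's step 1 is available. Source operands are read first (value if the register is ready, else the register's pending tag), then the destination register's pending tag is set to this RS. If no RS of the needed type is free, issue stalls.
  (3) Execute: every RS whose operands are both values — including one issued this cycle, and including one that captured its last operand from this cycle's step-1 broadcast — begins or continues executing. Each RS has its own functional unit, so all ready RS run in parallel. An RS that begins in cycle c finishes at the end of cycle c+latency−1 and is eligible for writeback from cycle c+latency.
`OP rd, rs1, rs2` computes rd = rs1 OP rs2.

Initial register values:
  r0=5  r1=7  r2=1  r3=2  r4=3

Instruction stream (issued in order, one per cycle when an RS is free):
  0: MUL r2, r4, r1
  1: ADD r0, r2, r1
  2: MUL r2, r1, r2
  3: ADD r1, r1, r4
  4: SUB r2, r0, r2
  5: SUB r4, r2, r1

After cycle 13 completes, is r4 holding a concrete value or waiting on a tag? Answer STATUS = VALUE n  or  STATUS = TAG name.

STATUS = VALUE -129

  c1: issue MUL r2<-Mul1  regs: r0:5,r1:7,r2:Mul1,r3:2,r4:3
  c2: issue ADD r0<-Add1  regs: r0:Add1,r1:7,r2:Mul1,r3:2,r4:3
  c3: issue MUL r2<-Mul2  regs: r0:Add1,r1:7,r2:Mul2,r3:2,r4:3
  c4: issue ADD r1<-Add2  regs: r0:Add1,r1:Add2,r2:Mul2,r3:2,r4:3
  c5: CDB Mul1=21; issue SUB r2<-Add3  regs: r0:Add1,r1:Add2,r2:Add3,r3:2,r4:3
  c6: CDB Add2=10; issue SUB r4<-Add2  regs: r0:Add1,r1:10,r2:Add3,r3:2,r4:Add2
  c7: CDB Add1=28  regs: r0:28,r1:10,r2:Add3,r3:2,r4:Add2
  c8: -  regs: r0:28,r1:10,r2:Add3,r3:2,r4:Add2
  c9: CDB Mul2=147  regs: r0:28,r1:10,r2:Add3,r3:2,r4:Add2
  c10: -  regs: r0:28,r1:10,r2:Add3,r3:2,r4:Add2
  c11: CDB Add3=-119  regs: r0:28,r1:10,r2:-119,r3:2,r4:Add2
  c12: -  regs: r0:28,r1:10,r2:-119,r3:2,r4:Add2
  c13: CDB Add2=-129  regs: r0:28,r1:10,r2:-119,r3:2,r4:-129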